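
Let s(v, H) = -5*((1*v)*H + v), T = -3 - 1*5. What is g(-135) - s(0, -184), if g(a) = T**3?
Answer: -512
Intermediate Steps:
T = -8 (T = -3 - 5 = -8)
s(v, H) = -5*v - 5*H*v (s(v, H) = -5*(v*H + v) = -5*(H*v + v) = -5*(v + H*v) = -5*v - 5*H*v)
g(a) = -512 (g(a) = (-8)**3 = -512)
g(-135) - s(0, -184) = -512 - (-5)*0*(1 - 184) = -512 - (-5)*0*(-183) = -512 - 1*0 = -512 + 0 = -512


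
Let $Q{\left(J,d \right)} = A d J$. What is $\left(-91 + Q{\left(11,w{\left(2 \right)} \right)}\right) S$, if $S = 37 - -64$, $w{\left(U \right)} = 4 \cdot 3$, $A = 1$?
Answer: $4141$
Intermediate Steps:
$w{\left(U \right)} = 12$
$Q{\left(J,d \right)} = J d$ ($Q{\left(J,d \right)} = 1 d J = d J = J d$)
$S = 101$ ($S = 37 + 64 = 101$)
$\left(-91 + Q{\left(11,w{\left(2 \right)} \right)}\right) S = \left(-91 + 11 \cdot 12\right) 101 = \left(-91 + 132\right) 101 = 41 \cdot 101 = 4141$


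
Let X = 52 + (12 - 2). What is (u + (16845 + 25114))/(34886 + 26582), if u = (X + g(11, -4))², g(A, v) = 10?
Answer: 47143/61468 ≈ 0.76695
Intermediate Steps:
X = 62 (X = 52 + 10 = 62)
u = 5184 (u = (62 + 10)² = 72² = 5184)
(u + (16845 + 25114))/(34886 + 26582) = (5184 + (16845 + 25114))/(34886 + 26582) = (5184 + 41959)/61468 = 47143*(1/61468) = 47143/61468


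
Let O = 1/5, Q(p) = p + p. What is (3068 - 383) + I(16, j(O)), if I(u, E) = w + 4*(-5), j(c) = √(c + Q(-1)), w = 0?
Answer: 2665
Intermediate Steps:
Q(p) = 2*p
O = ⅕ ≈ 0.20000
j(c) = √(-2 + c) (j(c) = √(c + 2*(-1)) = √(c - 2) = √(-2 + c))
I(u, E) = -20 (I(u, E) = 0 + 4*(-5) = 0 - 20 = -20)
(3068 - 383) + I(16, j(O)) = (3068 - 383) - 20 = 2685 - 20 = 2665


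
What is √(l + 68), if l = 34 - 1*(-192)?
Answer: 7*√6 ≈ 17.146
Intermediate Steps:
l = 226 (l = 34 + 192 = 226)
√(l + 68) = √(226 + 68) = √294 = 7*√6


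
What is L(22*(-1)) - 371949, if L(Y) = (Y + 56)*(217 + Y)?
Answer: -365319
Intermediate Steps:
L(Y) = (56 + Y)*(217 + Y)
L(22*(-1)) - 371949 = (12152 + (22*(-1))² + 273*(22*(-1))) - 371949 = (12152 + (-22)² + 273*(-22)) - 371949 = (12152 + 484 - 6006) - 371949 = 6630 - 371949 = -365319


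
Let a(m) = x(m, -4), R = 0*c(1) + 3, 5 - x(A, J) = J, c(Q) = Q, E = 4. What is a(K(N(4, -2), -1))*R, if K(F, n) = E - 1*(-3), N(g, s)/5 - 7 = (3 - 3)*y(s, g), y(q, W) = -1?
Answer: 27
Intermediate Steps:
x(A, J) = 5 - J
N(g, s) = 35 (N(g, s) = 35 + 5*((3 - 3)*(-1)) = 35 + 5*(0*(-1)) = 35 + 5*0 = 35 + 0 = 35)
K(F, n) = 7 (K(F, n) = 4 - 1*(-3) = 4 + 3 = 7)
R = 3 (R = 0*1 + 3 = 0 + 3 = 3)
a(m) = 9 (a(m) = 5 - 1*(-4) = 5 + 4 = 9)
a(K(N(4, -2), -1))*R = 9*3 = 27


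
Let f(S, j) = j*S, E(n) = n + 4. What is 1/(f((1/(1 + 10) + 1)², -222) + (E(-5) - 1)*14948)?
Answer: -121/3649384 ≈ -3.3156e-5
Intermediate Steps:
E(n) = 4 + n
f(S, j) = S*j
1/(f((1/(1 + 10) + 1)², -222) + (E(-5) - 1)*14948) = 1/((1/(1 + 10) + 1)²*(-222) + ((4 - 5) - 1)*14948) = 1/((1/11 + 1)²*(-222) + (-1 - 1)*14948) = 1/((1/11 + 1)²*(-222) - 2*14948) = 1/((12/11)²*(-222) - 29896) = 1/((144/121)*(-222) - 29896) = 1/(-31968/121 - 29896) = 1/(-3649384/121) = -121/3649384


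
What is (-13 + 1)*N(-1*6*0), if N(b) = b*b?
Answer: 0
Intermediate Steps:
N(b) = b**2
(-13 + 1)*N(-1*6*0) = (-13 + 1)*(-1*6*0)**2 = -12*(-6*0)**2 = -12*0**2 = -12*0 = 0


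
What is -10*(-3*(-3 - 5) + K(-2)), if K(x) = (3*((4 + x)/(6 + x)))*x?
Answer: -210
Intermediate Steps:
K(x) = 3*x*(4 + x)/(6 + x) (K(x) = (3*((4 + x)/(6 + x)))*x = (3*(4 + x)/(6 + x))*x = 3*x*(4 + x)/(6 + x))
-10*(-3*(-3 - 5) + K(-2)) = -10*(-3*(-3 - 5) + 3*(-2)*(4 - 2)/(6 - 2)) = -10*(-3*(-8) + 3*(-2)*2/4) = -10*(24 + 3*(-2)*(1/4)*2) = -10*(24 - 3) = -10*21 = -210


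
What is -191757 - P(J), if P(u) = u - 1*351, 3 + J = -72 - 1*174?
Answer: -191157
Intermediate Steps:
J = -249 (J = -3 + (-72 - 1*174) = -3 + (-72 - 174) = -3 - 246 = -249)
P(u) = -351 + u (P(u) = u - 351 = -351 + u)
-191757 - P(J) = -191757 - (-351 - 249) = -191757 - 1*(-600) = -191757 + 600 = -191157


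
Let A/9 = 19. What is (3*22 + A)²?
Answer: 56169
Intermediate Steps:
A = 171 (A = 9*19 = 171)
(3*22 + A)² = (3*22 + 171)² = (66 + 171)² = 237² = 56169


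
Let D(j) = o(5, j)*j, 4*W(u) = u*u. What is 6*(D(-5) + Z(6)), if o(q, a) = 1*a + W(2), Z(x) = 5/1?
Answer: 150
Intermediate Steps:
Z(x) = 5 (Z(x) = 5*1 = 5)
W(u) = u²/4 (W(u) = (u*u)/4 = u²/4)
o(q, a) = 1 + a (o(q, a) = 1*a + (¼)*2² = a + (¼)*4 = a + 1 = 1 + a)
D(j) = j*(1 + j) (D(j) = (1 + j)*j = j*(1 + j))
6*(D(-5) + Z(6)) = 6*(-5*(1 - 5) + 5) = 6*(-5*(-4) + 5) = 6*(20 + 5) = 6*25 = 150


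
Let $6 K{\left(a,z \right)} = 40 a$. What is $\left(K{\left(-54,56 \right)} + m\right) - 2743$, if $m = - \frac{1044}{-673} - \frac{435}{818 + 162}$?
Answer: $- \frac{409164451}{131908} \approx -3101.9$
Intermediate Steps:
$K{\left(a,z \right)} = \frac{20 a}{3}$ ($K{\left(a,z \right)} = \frac{40 a}{6} = \frac{20 a}{3}$)
$m = \frac{146073}{131908}$ ($m = \left(-1044\right) \left(- \frac{1}{673}\right) - \frac{435}{980} = \frac{1044}{673} - \frac{87}{196} = \frac{146073}{131908} \approx 1.1074$)
$\left(K{\left(-54,56 \right)} + m\right) - 2743 = \left(\frac{20}{3} \left(-54\right) + \frac{146073}{131908}\right) - 2743 = \left(-360 + \frac{146073}{131908}\right) - 2743 = - \frac{47340807}{131908} - 2743 = - \frac{409164451}{131908}$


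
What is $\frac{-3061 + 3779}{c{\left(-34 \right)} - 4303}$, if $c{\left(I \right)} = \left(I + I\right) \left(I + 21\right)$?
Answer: $- \frac{718}{3419} \approx -0.21$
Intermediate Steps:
$c{\left(I \right)} = 2 I \left(21 + I\right)$
$\frac{-3061 + 3779}{c{\left(-34 \right)} - 4303} = \frac{-3061 + 3779}{2 \left(-34\right) \left(21 - 34\right) - 4303} = \frac{718}{2 \left(-34\right) \left(-13\right) - 4303} = \frac{718}{884 - 4303} = \frac{718}{-3419} = 718 \left(- \frac{1}{3419}\right) = - \frac{718}{3419}$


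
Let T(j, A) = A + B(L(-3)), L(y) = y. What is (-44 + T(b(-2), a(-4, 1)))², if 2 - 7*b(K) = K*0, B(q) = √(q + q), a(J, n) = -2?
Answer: (46 - I*√6)² ≈ 2110.0 - 225.35*I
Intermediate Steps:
B(q) = √2*√q (B(q) = √(2*q) = √2*√q)
b(K) = 2/7 (b(K) = 2/7 - K*0/7 = 2/7 - ⅐*0 = 2/7 + 0 = 2/7)
T(j, A) = A + I*√6 (T(j, A) = A + √2*√(-3) = A + √2*(I*√3) = A + I*√6)
(-44 + T(b(-2), a(-4, 1)))² = (-44 + (-2 + I*√6))² = (-46 + I*√6)²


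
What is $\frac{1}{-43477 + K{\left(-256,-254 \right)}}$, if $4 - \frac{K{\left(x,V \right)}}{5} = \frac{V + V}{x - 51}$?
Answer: $- \frac{307}{13343839} \approx -2.3007 \cdot 10^{-5}$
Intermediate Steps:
$K{\left(x,V \right)} = 20 - \frac{10 V}{-51 + x}$ ($K{\left(x,V \right)} = 20 - 5 \frac{V + V}{x - 51} = 20 - 5 \frac{2 V}{-51 + x} = 20 - \frac{10 V}{-51 + x}$)
$\frac{1}{-43477 + K{\left(-256,-254 \right)}} = \frac{1}{-43477 + \frac{10 \left(-102 - -254 + 2 \left(-256\right)\right)}{-51 - 256}} = \frac{1}{-43477 + \frac{10 \left(-102 + 254 - 512\right)}{-307}} = \frac{1}{-43477 + 10 \left(- \frac{1}{307}\right) \left(-360\right)} = \frac{1}{-43477 + \frac{3600}{307}} = \frac{1}{- \frac{13343839}{307}} = - \frac{307}{13343839}$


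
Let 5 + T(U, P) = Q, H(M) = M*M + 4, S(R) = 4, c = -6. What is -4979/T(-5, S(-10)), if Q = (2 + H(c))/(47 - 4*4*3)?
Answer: 4979/47 ≈ 105.94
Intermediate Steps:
H(M) = 4 + M**2 (H(M) = M**2 + 4 = 4 + M**2)
Q = -42 (Q = (2 + (4 + (-6)**2))/(47 - 4*4*3) = (2 + (4 + 36))/(47 - 16*3) = (2 + 40)/(47 - 48) = 42/(-1) = 42*(-1) = -42)
T(U, P) = -47 (T(U, P) = -5 - 42 = -47)
-4979/T(-5, S(-10)) = -4979/(-47) = -4979*(-1/47) = 4979/47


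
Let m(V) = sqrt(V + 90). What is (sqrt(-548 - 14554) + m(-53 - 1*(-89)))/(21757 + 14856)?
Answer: 3*sqrt(14)/36613 + 3*I*sqrt(1678)/36613 ≈ 0.00030658 + 0.0033565*I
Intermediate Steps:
m(V) = sqrt(90 + V)
(sqrt(-548 - 14554) + m(-53 - 1*(-89)))/(21757 + 14856) = (sqrt(-548 - 14554) + sqrt(90 + (-53 - 1*(-89))))/(21757 + 14856) = (sqrt(-15102) + sqrt(90 + (-53 + 89)))/36613 = (3*I*sqrt(1678) + sqrt(90 + 36))*(1/36613) = (3*I*sqrt(1678) + sqrt(126))*(1/36613) = (3*I*sqrt(1678) + 3*sqrt(14))*(1/36613) = (3*sqrt(14) + 3*I*sqrt(1678))*(1/36613) = 3*sqrt(14)/36613 + 3*I*sqrt(1678)/36613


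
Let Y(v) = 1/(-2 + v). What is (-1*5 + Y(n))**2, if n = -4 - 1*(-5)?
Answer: 36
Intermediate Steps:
n = 1 (n = -4 + 5 = 1)
(-1*5 + Y(n))**2 = (-1*5 + 1/(-2 + 1))**2 = (-5 + 1/(-1))**2 = (-5 - 1)**2 = (-6)**2 = 36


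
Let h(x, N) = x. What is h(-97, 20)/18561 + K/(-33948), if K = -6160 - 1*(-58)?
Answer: 265619/1522002 ≈ 0.17452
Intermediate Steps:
K = -6102 (K = -6160 + 58 = -6102)
h(-97, 20)/18561 + K/(-33948) = -97/18561 - 6102/(-33948) = -97*1/18561 - 6102*(-1/33948) = -97/18561 + 339/1886 = 265619/1522002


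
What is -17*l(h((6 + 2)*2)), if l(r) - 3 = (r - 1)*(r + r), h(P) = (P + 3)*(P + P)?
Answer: -12547955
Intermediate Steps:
h(P) = 2*P*(3 + P) (h(P) = (3 + P)*(2*P) = 2*P*(3 + P))
l(r) = 3 + 2*r*(-1 + r) (l(r) = 3 + (r - 1)*(r + r) = 3 + (-1 + r)*(2*r) = 3 + 2*r*(-1 + r))
-17*l(h((6 + 2)*2)) = -17*(3 - 4*(6 + 2)*2*(3 + (6 + 2)*2) + 2*(2*((6 + 2)*2)*(3 + (6 + 2)*2))**2) = -17*(3 - 4*8*2*(3 + 8*2) + 2*(2*(8*2)*(3 + 8*2))**2) = -17*(3 - 4*16*(3 + 16) + 2*(2*16*(3 + 16))**2) = -17*(3 - 4*16*19 + 2*(2*16*19)**2) = -17*(3 - 2*608 + 2*608**2) = -17*(3 - 1216 + 2*369664) = -17*(3 - 1216 + 739328) = -17*738115 = -12547955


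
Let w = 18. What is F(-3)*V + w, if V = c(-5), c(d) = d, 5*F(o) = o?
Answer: 21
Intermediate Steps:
F(o) = o/5
V = -5
F(-3)*V + w = ((⅕)*(-3))*(-5) + 18 = -⅗*(-5) + 18 = 3 + 18 = 21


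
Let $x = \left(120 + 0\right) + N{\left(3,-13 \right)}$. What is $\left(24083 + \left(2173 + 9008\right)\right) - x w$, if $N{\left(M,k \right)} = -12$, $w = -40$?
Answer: $39584$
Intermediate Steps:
$x = 108$ ($x = \left(120 + 0\right) - 12 = 120 - 12 = 108$)
$\left(24083 + \left(2173 + 9008\right)\right) - x w = \left(24083 + \left(2173 + 9008\right)\right) - 108 \left(-40\right) = \left(24083 + 11181\right) - -4320 = 35264 + 4320 = 39584$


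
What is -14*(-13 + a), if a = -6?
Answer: 266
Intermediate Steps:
-14*(-13 + a) = -14*(-13 - 6) = -14*(-19) = 266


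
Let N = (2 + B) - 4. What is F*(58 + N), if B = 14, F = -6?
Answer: -420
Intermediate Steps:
N = 12 (N = (2 + 14) - 4 = 16 - 4 = 12)
F*(58 + N) = -6*(58 + 12) = -6*70 = -420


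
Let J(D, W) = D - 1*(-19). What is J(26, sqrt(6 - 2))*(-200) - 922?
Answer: -9922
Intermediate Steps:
J(D, W) = 19 + D (J(D, W) = D + 19 = 19 + D)
J(26, sqrt(6 - 2))*(-200) - 922 = (19 + 26)*(-200) - 922 = 45*(-200) - 922 = -9000 - 922 = -9922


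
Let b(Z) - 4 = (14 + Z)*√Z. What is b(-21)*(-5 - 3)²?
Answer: 256 - 448*I*√21 ≈ 256.0 - 2053.0*I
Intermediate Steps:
b(Z) = 4 + √Z*(14 + Z) (b(Z) = 4 + (14 + Z)*√Z = 4 + √Z*(14 + Z))
b(-21)*(-5 - 3)² = (4 + (-21)^(3/2) + 14*√(-21))*(-5 - 3)² = (4 - 21*I*√21 + 14*(I*√21))*(-8)² = (4 - 21*I*√21 + 14*I*√21)*64 = (4 - 7*I*√21)*64 = 256 - 448*I*√21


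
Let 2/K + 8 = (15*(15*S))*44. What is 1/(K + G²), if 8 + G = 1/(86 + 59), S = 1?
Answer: 103989650/6643888851 ≈ 0.015652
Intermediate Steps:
K = 1/4946 (K = 2/(-8 + (15*(15*1))*44) = 2/(-8 + (15*15)*44) = 2/(-8 + 225*44) = 2/(-8 + 9900) = 2/9892 = 2*(1/9892) = 1/4946 ≈ 0.00020218)
G = -1159/145 (G = -8 + 1/(86 + 59) = -8 + 1/145 = -1159/145 ≈ -7.9931)
1/(K + G²) = 1/(1/4946 + (-1159/145)²) = 1/(1/4946 + 1343281/21025) = 1/(6643888851/103989650) = 103989650/6643888851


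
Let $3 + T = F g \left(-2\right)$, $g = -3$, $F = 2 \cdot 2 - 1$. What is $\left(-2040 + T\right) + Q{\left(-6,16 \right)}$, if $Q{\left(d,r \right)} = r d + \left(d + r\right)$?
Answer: $-2111$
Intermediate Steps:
$F = 3$ ($F = 4 - 1 = 3$)
$Q{\left(d,r \right)} = d + r + d r$ ($Q{\left(d,r \right)} = d r + \left(d + r\right) = d + r + d r$)
$T = 15$ ($T = -3 + 3 \left(-3\right) \left(-2\right) = -3 - -18 = -3 + 18 = 15$)
$\left(-2040 + T\right) + Q{\left(-6,16 \right)} = \left(-2040 + 15\right) - 86 = -2025 - 86 = -2111$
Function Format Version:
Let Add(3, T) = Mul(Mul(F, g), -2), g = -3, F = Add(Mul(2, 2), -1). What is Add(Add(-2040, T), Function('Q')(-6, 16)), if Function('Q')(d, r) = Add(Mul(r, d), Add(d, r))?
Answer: -2111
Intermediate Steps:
F = 3 (F = Add(4, -1) = 3)
Function('Q')(d, r) = Add(d, r, Mul(d, r)) (Function('Q')(d, r) = Add(Mul(d, r), Add(d, r)) = Add(d, r, Mul(d, r)))
T = 15 (T = Add(-3, Mul(Mul(3, -3), -2)) = Add(-3, Mul(-9, -2)) = Add(-3, 18) = 15)
Add(Add(-2040, T), Function('Q')(-6, 16)) = Add(Add(-2040, 15), Add(-6, 16, Mul(-6, 16))) = Add(-2025, Add(-6, 16, -96)) = Add(-2025, -86) = -2111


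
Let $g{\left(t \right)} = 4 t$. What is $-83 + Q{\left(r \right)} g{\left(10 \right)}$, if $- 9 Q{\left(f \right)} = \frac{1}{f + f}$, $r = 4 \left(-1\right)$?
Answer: $- \frac{742}{9} \approx -82.444$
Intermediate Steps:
$r = -4$
$Q{\left(f \right)} = - \frac{1}{18 f}$ ($Q{\left(f \right)} = - \frac{1}{9 \left(f + f\right)} = - \frac{1}{9 \cdot 2 f} = - \frac{\frac{1}{2} \frac{1}{f}}{9} = - \frac{1}{18 f}$)
$-83 + Q{\left(r \right)} g{\left(10 \right)} = -83 + - \frac{1}{18 \left(-4\right)} 4 \cdot 10 = -83 + \left(- \frac{1}{18}\right) \left(- \frac{1}{4}\right) 40 = -83 + \frac{1}{72} \cdot 40 = -83 + \frac{5}{9} = - \frac{742}{9}$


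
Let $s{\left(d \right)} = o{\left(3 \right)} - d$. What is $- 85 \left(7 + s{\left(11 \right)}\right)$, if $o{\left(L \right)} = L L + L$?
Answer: $-680$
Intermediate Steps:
$o{\left(L \right)} = L + L^{2}$ ($o{\left(L \right)} = L^{2} + L = L + L^{2}$)
$s{\left(d \right)} = 12 - d$ ($s{\left(d \right)} = 3 \left(1 + 3\right) - d = 3 \cdot 4 - d = 12 - d$)
$- 85 \left(7 + s{\left(11 \right)}\right) = - 85 \left(7 + \left(12 - 11\right)\right) = - 85 \left(7 + 1\right) = \left(-85\right) 8 = -680$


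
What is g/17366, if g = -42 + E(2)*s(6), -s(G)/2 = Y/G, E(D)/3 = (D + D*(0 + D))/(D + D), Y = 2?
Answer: -45/17366 ≈ -0.0025913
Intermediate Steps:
E(D) = 3*(D + D²)/(2*D) (E(D) = 3*((D + D*(0 + D))/(D + D)) = 3*((D + D*D)/((2*D))) = 3*((D + D²)*(1/(2*D))) = 3*((D + D²)/(2*D)) = 3*(D + D²)/(2*D))
s(G) = -4/G
g = -45 (g = -42 + (3/2 + (3/2)*2)*(-4/6) = -42 + (3/2 + 3)*(-4*⅙) = -42 + (9/2)*(-⅔) = -42 - 3 = -45)
g/17366 = -45/17366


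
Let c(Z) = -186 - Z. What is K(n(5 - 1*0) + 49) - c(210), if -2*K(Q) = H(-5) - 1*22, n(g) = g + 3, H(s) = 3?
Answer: 811/2 ≈ 405.50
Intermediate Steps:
n(g) = 3 + g
K(Q) = 19/2 (K(Q) = -(3 - 1*22)/2 = -(3 - 22)/2 = -½*(-19) = 19/2)
K(n(5 - 1*0) + 49) - c(210) = 19/2 - (-186 - 1*210) = 19/2 - (-186 - 210) = 19/2 - 1*(-396) = 19/2 + 396 = 811/2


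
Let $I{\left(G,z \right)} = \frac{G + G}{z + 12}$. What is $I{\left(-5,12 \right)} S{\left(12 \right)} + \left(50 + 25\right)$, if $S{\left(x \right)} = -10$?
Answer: $\frac{475}{6} \approx 79.167$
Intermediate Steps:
$I{\left(G,z \right)} = \frac{2 G}{12 + z}$
$I{\left(-5,12 \right)} S{\left(12 \right)} + \left(50 + 25\right) = 2 \left(-5\right) \frac{1}{12 + 12} \left(-10\right) + \left(50 + 25\right) = 2 \left(-5\right) \frac{1}{24} \left(-10\right) + 75 = \left(- \frac{5}{12}\right) \left(-10\right) + 75 = \frac{25}{6} + 75 = \frac{475}{6}$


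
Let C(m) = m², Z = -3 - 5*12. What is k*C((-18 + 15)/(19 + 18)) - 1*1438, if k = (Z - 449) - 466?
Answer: -1977424/1369 ≈ -1444.4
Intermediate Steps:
Z = -63 (Z = -3 - 60 = -63)
k = -978 (k = (-63 - 449) - 466 = -512 - 466 = -978)
k*C((-18 + 15)/(19 + 18)) - 1*1438 = -978*(-18 + 15)²/(19 + 18)² - 1*1438 = -978*(-3/37)² - 1438 = -978*9/1369 - 1438 = -8802/1369 - 1438 = -1977424/1369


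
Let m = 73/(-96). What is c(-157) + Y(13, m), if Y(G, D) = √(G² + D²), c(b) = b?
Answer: -157 + √1562833/96 ≈ -143.98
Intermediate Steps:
m = -73/96 (m = 73*(-1/96) = -73/96 ≈ -0.76042)
Y(G, D) = √(D² + G²)
c(-157) + Y(13, m) = -157 + √((-73/96)² + 13²) = -157 + √(5329/9216 + 169) = -157 + √(1562833/9216) = -157 + √1562833/96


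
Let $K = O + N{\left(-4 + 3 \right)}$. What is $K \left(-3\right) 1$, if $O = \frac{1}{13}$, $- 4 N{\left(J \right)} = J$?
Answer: $- \frac{51}{52} \approx -0.98077$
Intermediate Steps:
$N{\left(J \right)} = - \frac{J}{4}$
$O = \frac{1}{13} \approx 0.076923$
$K = \frac{17}{52}$ ($K = \frac{1}{13} - \frac{-4 + 3}{4} = \frac{1}{13} - - \frac{1}{4} = \frac{1}{13} + \frac{1}{4} = \frac{17}{52} \approx 0.32692$)
$K \left(-3\right) 1 = \frac{17}{52} \left(-3\right) 1 = \left(- \frac{51}{52}\right) 1 = - \frac{51}{52}$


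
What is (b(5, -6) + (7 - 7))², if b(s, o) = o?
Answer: 36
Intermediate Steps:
(b(5, -6) + (7 - 7))² = (-6 + (7 - 7))² = (-6 + 0)² = (-6)² = 36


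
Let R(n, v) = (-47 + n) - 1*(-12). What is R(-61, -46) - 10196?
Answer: -10292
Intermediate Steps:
R(n, v) = -35 + n (R(n, v) = (-47 + n) + 12 = -35 + n)
R(-61, -46) - 10196 = (-35 - 61) - 10196 = -96 - 10196 = -10292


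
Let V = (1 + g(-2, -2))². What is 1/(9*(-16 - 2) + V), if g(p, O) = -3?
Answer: -1/158 ≈ -0.0063291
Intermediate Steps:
V = 4 (V = (1 - 3)² = (-2)² = 4)
1/(9*(-16 - 2) + V) = 1/(9*(-16 - 2) + 4) = 1/(9*(-18) + 4) = 1/(-162 + 4) = 1/(-158) = -1/158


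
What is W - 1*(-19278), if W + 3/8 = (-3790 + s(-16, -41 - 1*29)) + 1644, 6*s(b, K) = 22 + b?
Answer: 137061/8 ≈ 17133.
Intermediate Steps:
s(b, K) = 11/3 + b/6 (s(b, K) = (22 + b)/6 = 11/3 + b/6)
W = -17163/8 (W = -3/8 + ((-3790 + (11/3 + (⅙)*(-16))) + 1644) = -3/8 + ((-3790 + (11/3 - 8/3)) + 1644) = -3/8 + ((-3790 + 1) + 1644) = -3/8 + (-3789 + 1644) = -3/8 - 2145 = -17163/8 ≈ -2145.4)
W - 1*(-19278) = -17163/8 - 1*(-19278) = -17163/8 + 19278 = 137061/8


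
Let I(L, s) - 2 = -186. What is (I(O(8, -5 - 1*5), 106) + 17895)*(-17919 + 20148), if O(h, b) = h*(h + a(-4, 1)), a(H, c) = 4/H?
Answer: 39477819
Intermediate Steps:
O(h, b) = h*(-1 + h) (O(h, b) = h*(h + 4/(-4)) = h*(h + 4*(-1/4)) = h*(h - 1) = h*(-1 + h))
I(L, s) = -184 (I(L, s) = 2 - 186 = -184)
(I(O(8, -5 - 1*5), 106) + 17895)*(-17919 + 20148) = (-184 + 17895)*(-17919 + 20148) = 17711*2229 = 39477819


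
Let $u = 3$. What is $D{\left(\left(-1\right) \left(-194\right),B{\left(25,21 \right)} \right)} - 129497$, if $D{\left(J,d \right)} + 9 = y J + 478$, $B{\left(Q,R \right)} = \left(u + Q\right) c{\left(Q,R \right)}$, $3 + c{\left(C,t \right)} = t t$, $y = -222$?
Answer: $-172096$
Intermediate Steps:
$c{\left(C,t \right)} = -3 + t^{2}$ ($c{\left(C,t \right)} = -3 + t t = -3 + t^{2}$)
$B{\left(Q,R \right)} = \left(-3 + R^{2}\right) \left(3 + Q\right)$ ($B{\left(Q,R \right)} = \left(3 + Q\right) \left(-3 + R^{2}\right) = \left(-3 + R^{2}\right) \left(3 + Q\right)$)
$D{\left(J,d \right)} = 469 - 222 J$ ($D{\left(J,d \right)} = -9 - \left(-478 + 222 J\right) = 469 - 222 J$)
$D{\left(\left(-1\right) \left(-194\right),B{\left(25,21 \right)} \right)} - 129497 = \left(469 - 222 \left(\left(-1\right) \left(-194\right)\right)\right) - 129497 = \left(469 - 43068\right) - 129497 = -42599 - 129497 = -172096$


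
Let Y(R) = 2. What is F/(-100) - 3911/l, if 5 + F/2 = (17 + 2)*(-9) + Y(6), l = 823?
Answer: -26174/20575 ≈ -1.2721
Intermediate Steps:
F = -348 (F = -10 + 2*((17 + 2)*(-9) + 2) = -10 + 2*(19*(-9) + 2) = -10 + 2*(-171 + 2) = -10 + 2*(-169) = -10 - 338 = -348)
F/(-100) - 3911/l = -348/(-100) - 3911/823 = -348*(-1/100) - 3911*1/823 = 87/25 - 3911/823 = -26174/20575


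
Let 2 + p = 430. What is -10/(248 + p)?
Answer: -5/338 ≈ -0.014793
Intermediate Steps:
p = 428 (p = -2 + 430 = 428)
-10/(248 + p) = -10/(248 + 428) = -10/676 = (1/676)*(-10) = -5/338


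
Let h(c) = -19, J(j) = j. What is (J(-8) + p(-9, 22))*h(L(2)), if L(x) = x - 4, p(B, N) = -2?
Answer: 190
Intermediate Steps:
L(x) = -4 + x
(J(-8) + p(-9, 22))*h(L(2)) = (-8 - 2)*(-19) = -10*(-19) = 190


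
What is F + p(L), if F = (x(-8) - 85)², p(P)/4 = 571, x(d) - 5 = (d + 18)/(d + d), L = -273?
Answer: 562201/64 ≈ 8784.4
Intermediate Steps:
x(d) = 5 + (18 + d)/(2*d) (x(d) = 5 + (d + 18)/(d + d) = 5 + (18 + d)/((2*d)) = 5 + (18 + d)*(1/(2*d)) = 5 + (18 + d)/(2*d))
p(P) = 2284 (p(P) = 4*571 = 2284)
F = 416025/64 (F = ((11/2 + 9/(-8)) - 85)² = ((11/2 + 9*(-⅛)) - 85)² = ((11/2 - 9/8) - 85)² = (35/8 - 85)² = (-645/8)² = 416025/64 ≈ 6500.4)
F + p(L) = 416025/64 + 2284 = 562201/64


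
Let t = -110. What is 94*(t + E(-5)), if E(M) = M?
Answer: -10810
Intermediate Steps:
94*(t + E(-5)) = 94*(-110 - 5) = 94*(-115) = -10810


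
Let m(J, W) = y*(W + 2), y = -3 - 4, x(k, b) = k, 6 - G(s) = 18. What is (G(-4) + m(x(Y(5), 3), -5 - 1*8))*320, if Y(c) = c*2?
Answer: 20800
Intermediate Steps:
G(s) = -12 (G(s) = 6 - 1*18 = 6 - 18 = -12)
Y(c) = 2*c
y = -7
m(J, W) = -14 - 7*W (m(J, W) = -7*(W + 2) = -7*(2 + W) = -14 - 7*W)
(G(-4) + m(x(Y(5), 3), -5 - 1*8))*320 = (-12 + (-14 - 7*(-5 - 1*8)))*320 = (-12 + (-14 - 7*(-5 - 8)))*320 = (-12 + (-14 - 7*(-13)))*320 = (-12 + (-14 + 91))*320 = (-12 + 77)*320 = 65*320 = 20800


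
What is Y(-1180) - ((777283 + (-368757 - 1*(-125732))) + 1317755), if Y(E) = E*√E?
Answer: -1852013 - 2360*I*√295 ≈ -1.852e+6 - 40534.0*I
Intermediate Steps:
Y(E) = E^(3/2)
Y(-1180) - ((777283 + (-368757 - 1*(-125732))) + 1317755) = (-1180)^(3/2) - ((777283 + (-368757 - 1*(-125732))) + 1317755) = -2360*I*√295 - ((777283 + (-368757 + 125732)) + 1317755) = -2360*I*√295 - ((777283 - 243025) + 1317755) = -2360*I*√295 - (534258 + 1317755) = -2360*I*√295 - 1*1852013 = -2360*I*√295 - 1852013 = -1852013 - 2360*I*√295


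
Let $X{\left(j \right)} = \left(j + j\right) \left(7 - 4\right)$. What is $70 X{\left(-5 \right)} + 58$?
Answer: $-2042$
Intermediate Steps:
$X{\left(j \right)} = 6 j$ ($X{\left(j \right)} = 2 j 3 = 6 j$)
$70 X{\left(-5 \right)} + 58 = 70 \cdot 6 \left(-5\right) + 58 = 70 \left(-30\right) + 58 = -2100 + 58 = -2042$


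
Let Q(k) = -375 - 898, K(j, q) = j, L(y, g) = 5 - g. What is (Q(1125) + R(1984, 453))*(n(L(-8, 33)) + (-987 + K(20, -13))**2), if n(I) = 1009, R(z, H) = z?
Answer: 665565678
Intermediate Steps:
Q(k) = -1273
(Q(1125) + R(1984, 453))*(n(L(-8, 33)) + (-987 + K(20, -13))**2) = (-1273 + 1984)*(1009 + (-987 + 20)**2) = 711*(1009 + (-967)**2) = 711*(1009 + 935089) = 711*936098 = 665565678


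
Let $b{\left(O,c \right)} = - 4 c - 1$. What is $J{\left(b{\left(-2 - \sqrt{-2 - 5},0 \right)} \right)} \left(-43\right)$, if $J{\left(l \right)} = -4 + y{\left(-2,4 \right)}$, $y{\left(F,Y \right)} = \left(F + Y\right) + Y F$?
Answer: $430$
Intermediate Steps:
$b{\left(O,c \right)} = -1 - 4 c$
$y{\left(F,Y \right)} = F + Y + F Y$ ($y{\left(F,Y \right)} = \left(F + Y\right) + F Y = F + Y + F Y$)
$J{\left(l \right)} = -10$ ($J{\left(l \right)} = -4 - 6 = -10$)
$J{\left(b{\left(-2 - \sqrt{-2 - 5},0 \right)} \right)} \left(-43\right) = \left(-10\right) \left(-43\right) = 430$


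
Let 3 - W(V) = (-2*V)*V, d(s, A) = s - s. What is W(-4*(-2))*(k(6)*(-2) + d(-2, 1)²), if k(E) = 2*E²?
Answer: -18864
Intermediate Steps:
d(s, A) = 0
W(V) = 3 + 2*V² (W(V) = 3 - (-2*V)*V = 3 - (-2)*V² = 3 + 2*V²)
W(-4*(-2))*(k(6)*(-2) + d(-2, 1)²) = (3 + 2*(-4*(-2))²)*((2*6²)*(-2) + 0²) = (3 + 2*8²)*((2*36)*(-2) + 0) = (3 + 2*64)*(72*(-2) + 0) = (3 + 128)*(-144 + 0) = 131*(-144) = -18864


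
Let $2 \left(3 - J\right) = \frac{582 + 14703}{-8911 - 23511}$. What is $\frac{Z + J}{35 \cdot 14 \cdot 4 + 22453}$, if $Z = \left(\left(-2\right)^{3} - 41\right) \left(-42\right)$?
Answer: $\frac{133658769}{1583036572} \approx 0.084432$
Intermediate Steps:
$J = \frac{209817}{64844}$ ($J = 3 - \frac{\left(582 + 14703\right) \frac{1}{-8911 - 23511}}{2} = 3 - \frac{15285 \frac{1}{-32422}}{2} = 3 - \frac{15285 \left(- \frac{1}{32422}\right)}{2} = 3 - - \frac{15285}{64844} = 3 + \frac{15285}{64844} = \frac{209817}{64844} \approx 3.2357$)
$Z = 2058$ ($Z = \left(-8 - 41\right) \left(-42\right) = \left(-49\right) \left(-42\right) = 2058$)
$\frac{Z + J}{35 \cdot 14 \cdot 4 + 22453} = \frac{2058 + \frac{209817}{64844}}{35 \cdot 14 \cdot 4 + 22453} = \frac{133658769}{64844 \left(490 \cdot 4 + 22453\right)} = \frac{133658769}{64844 \left(1960 + 22453\right)} = \frac{133658769}{64844 \cdot 24413} = \frac{133658769}{64844} \cdot \frac{1}{24413} = \frac{133658769}{1583036572}$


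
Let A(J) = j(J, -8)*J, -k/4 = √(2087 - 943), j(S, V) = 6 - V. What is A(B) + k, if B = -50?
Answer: -700 - 8*√286 ≈ -835.29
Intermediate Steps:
k = -8*√286 (k = -4*√(2087 - 943) = -8*√286 ≈ -135.29)
A(J) = 14*J (A(J) = (6 - 1*(-8))*J = (6 + 8)*J = 14*J)
A(B) + k = 14*(-50) - 8*√286 = -700 - 8*√286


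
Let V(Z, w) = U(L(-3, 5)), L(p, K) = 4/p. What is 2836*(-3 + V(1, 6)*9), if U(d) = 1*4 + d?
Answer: 59556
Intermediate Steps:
U(d) = 4 + d
V(Z, w) = 8/3 (V(Z, w) = 4 + 4/(-3) = 4 + 4*(-1/3) = 4 - 4/3 = 8/3)
2836*(-3 + V(1, 6)*9) = 2836*(-3 + (8/3)*9) = 2836*(-3 + 24) = 2836*21 = 59556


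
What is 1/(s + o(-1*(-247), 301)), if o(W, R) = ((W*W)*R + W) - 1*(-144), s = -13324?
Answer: 1/18350776 ≈ 5.4494e-8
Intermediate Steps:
o(W, R) = 144 + W + R*W**2 (o(W, R) = (W**2*R + W) + 144 = (R*W**2 + W) + 144 = (W + R*W**2) + 144 = 144 + W + R*W**2)
1/(s + o(-1*(-247), 301)) = 1/(-13324 + (144 - 1*(-247) + 301*(-1*(-247))**2)) = 1/(-13324 + (144 + 247 + 301*247**2)) = 1/(-13324 + (144 + 247 + 301*61009)) = 1/(-13324 + (144 + 247 + 18363709)) = 1/(-13324 + 18364100) = 1/18350776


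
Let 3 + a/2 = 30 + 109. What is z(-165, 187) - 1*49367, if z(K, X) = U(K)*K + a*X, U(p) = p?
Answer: 28722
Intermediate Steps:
a = 272 (a = -6 + 2*(30 + 109) = -6 + 2*139 = -6 + 278 = 272)
z(K, X) = K² + 272*X (z(K, X) = K*K + 272*X = K² + 272*X)
z(-165, 187) - 1*49367 = ((-165)² + 272*187) - 1*49367 = (27225 + 50864) - 49367 = 78089 - 49367 = 28722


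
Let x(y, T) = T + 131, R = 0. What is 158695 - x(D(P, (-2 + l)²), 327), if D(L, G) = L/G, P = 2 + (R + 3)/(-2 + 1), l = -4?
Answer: 158237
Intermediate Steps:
P = -1 (P = 2 + (0 + 3)/(-2 + 1) = 2 + 3/(-1) = 2 + 3*(-1) = 2 - 3 = -1)
x(y, T) = 131 + T
158695 - x(D(P, (-2 + l)²), 327) = 158695 - (131 + 327) = 158695 - 1*458 = 158695 - 458 = 158237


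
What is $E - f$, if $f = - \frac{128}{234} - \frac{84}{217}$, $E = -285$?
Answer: $- \frac{1030307}{3627} \approx -284.07$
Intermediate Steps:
$f = - \frac{3388}{3627}$ ($f = \left(-128\right) \frac{1}{234} - \frac{12}{31} = - \frac{64}{117} - \frac{12}{31} = - \frac{3388}{3627} \approx -0.9341$)
$E - f = -285 - - \frac{3388}{3627} = -285 + \frac{3388}{3627} = - \frac{1030307}{3627}$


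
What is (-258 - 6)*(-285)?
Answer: 75240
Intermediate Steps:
(-258 - 6)*(-285) = -264*(-285) = 75240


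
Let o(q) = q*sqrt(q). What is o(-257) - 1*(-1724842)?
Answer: 1724842 - 257*I*sqrt(257) ≈ 1.7248e+6 - 4120.0*I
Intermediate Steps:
o(q) = q**(3/2)
o(-257) - 1*(-1724842) = (-257)**(3/2) - 1*(-1724842) = -257*I*sqrt(257) + 1724842 = 1724842 - 257*I*sqrt(257)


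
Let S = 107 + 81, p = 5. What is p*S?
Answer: 940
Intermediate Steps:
S = 188
p*S = 5*188 = 940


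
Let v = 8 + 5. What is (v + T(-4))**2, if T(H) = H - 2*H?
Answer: 289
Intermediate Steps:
v = 13
T(H) = -H
(v + T(-4))**2 = (13 - 1*(-4))**2 = (13 + 4)**2 = 17**2 = 289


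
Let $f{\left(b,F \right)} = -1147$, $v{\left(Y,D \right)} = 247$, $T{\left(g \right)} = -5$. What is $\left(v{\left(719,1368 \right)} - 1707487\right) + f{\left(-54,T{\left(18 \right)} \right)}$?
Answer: $-1708387$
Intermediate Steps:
$\left(v{\left(719,1368 \right)} - 1707487\right) + f{\left(-54,T{\left(18 \right)} \right)} = \left(247 - 1707487\right) - 1147 = -1707240 - 1147 = -1708387$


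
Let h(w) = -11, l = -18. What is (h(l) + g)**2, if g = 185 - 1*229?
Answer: 3025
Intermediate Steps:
g = -44 (g = 185 - 229 = -44)
(h(l) + g)**2 = (-11 - 44)**2 = (-55)**2 = 3025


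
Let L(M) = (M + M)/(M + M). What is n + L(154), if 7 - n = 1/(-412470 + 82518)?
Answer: 2639617/329952 ≈ 8.0000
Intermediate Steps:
L(M) = 1 (L(M) = (2*M)/((2*M)) = (2*M)*(1/(2*M)) = 1)
n = 2309665/329952 (n = 7 - 1/(-412470 + 82518) = 7 - 1/(-329952) = 7 - 1*(-1/329952) = 7 + 1/329952 = 2309665/329952 ≈ 7.0000)
n + L(154) = 2309665/329952 + 1 = 2639617/329952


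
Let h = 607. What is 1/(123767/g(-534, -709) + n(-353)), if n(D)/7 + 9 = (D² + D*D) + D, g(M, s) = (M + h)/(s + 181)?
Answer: 73/61816440 ≈ 1.1809e-6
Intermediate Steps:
g(M, s) = (607 + M)/(181 + s) (g(M, s) = (M + 607)/(s + 181) = (607 + M)/(181 + s))
n(D) = -63 + 7*D + 14*D² (n(D) = -63 + 7*((D² + D*D) + D) = -63 + 7*((D² + D²) + D) = -63 + 7*(2*D² + D) = -63 + 7*(D + 2*D²) = -63 + (7*D + 14*D²) = -63 + 7*D + 14*D²)
1/(123767/g(-534, -709) + n(-353)) = 1/(123767/(((607 - 534)/(181 - 709))) + (-63 + 7*(-353) + 14*(-353)²)) = 1/(123767/((73/(-528))) + (-63 - 2471 + 14*124609)) = 1/(123767/((-1/528*73)) + (-63 - 2471 + 1744526)) = 1/(123767/(-73/528) + 1741992) = 1/(123767*(-528/73) + 1741992) = 1/(-65348976/73 + 1741992) = 1/(61816440/73) = 73/61816440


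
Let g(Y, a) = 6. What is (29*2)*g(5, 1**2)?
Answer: 348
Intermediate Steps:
(29*2)*g(5, 1**2) = (29*2)*6 = 58*6 = 348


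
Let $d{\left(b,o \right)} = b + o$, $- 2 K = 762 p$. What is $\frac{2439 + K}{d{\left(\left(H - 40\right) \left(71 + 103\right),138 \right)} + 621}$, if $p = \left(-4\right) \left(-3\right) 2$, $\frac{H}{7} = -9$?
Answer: $\frac{745}{1907} \approx 0.39067$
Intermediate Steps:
$H = -63$ ($H = 7 \left(-9\right) = -63$)
$p = 24$ ($p = 12 \cdot 2 = 24$)
$K = -9144$ ($K = - \frac{762 \cdot 24}{2} = \left(- \frac{1}{2}\right) 18288 = -9144$)
$\frac{2439 + K}{d{\left(\left(H - 40\right) \left(71 + 103\right),138 \right)} + 621} = \frac{2439 - 9144}{\left(\left(-63 - 40\right) \left(71 + 103\right) + 138\right) + 621} = - \frac{6705}{\left(\left(-103\right) 174 + 138\right) + 621} = - \frac{6705}{\left(-17922 + 138\right) + 621} = - \frac{6705}{-17784 + 621} = - \frac{6705}{-17163} = \left(-6705\right) \left(- \frac{1}{17163}\right) = \frac{745}{1907}$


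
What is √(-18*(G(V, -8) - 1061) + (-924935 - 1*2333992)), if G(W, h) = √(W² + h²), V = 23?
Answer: 3*√(-359981 - 2*√593) ≈ 1800.1*I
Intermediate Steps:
√(-18*(G(V, -8) - 1061) + (-924935 - 1*2333992)) = √(-18*(√(23² + (-8)²) - 1061) + (-924935 - 1*2333992)) = √(-18*(√(529 + 64) - 1061) + (-924935 - 2333992)) = √(-18*(√593 - 1061) - 3258927) = √(-18*(-1061 + √593) - 3258927) = √((19098 - 18*√593) - 3258927) = √(-3239829 - 18*√593)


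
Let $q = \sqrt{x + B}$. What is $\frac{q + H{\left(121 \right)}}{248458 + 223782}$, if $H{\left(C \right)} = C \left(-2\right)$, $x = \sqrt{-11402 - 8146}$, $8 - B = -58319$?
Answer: $- \frac{121}{236120} + \frac{\sqrt{58327 + 6 i \sqrt{543}}}{472240} \approx -1.0376 \cdot 10^{-6} + 6.1295 \cdot 10^{-7} i$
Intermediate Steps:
$B = 58327$ ($B = 8 - -58319 = 8 + 58319 = 58327$)
$x = 6 i \sqrt{543}$ ($x = \sqrt{-19548} = 6 i \sqrt{543} \approx 139.81 i$)
$H{\left(C \right)} = - 2 C$
$q = \sqrt{58327 + 6 i \sqrt{543}}$ ($q = \sqrt{6 i \sqrt{543} + 58327} = \sqrt{58327 + 6 i \sqrt{543}} \approx 241.51 + 0.2895 i$)
$\frac{q + H{\left(121 \right)}}{248458 + 223782} = \frac{\sqrt{58327 + 6 i \sqrt{543}} - 242}{248458 + 223782} = \frac{\sqrt{58327 + 6 i \sqrt{543}} - 242}{472240} = \left(-242 + \sqrt{58327 + 6 i \sqrt{543}}\right) \frac{1}{472240} = - \frac{121}{236120} + \frac{\sqrt{58327 + 6 i \sqrt{543}}}{472240}$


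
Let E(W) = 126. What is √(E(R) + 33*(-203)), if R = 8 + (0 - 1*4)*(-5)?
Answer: I*√6573 ≈ 81.074*I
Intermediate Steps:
R = 28 (R = 8 + (0 - 4)*(-5) = 8 - 4*(-5) = 8 + 20 = 28)
√(E(R) + 33*(-203)) = √(126 + 33*(-203)) = √(126 - 6699) = √(-6573) = I*√6573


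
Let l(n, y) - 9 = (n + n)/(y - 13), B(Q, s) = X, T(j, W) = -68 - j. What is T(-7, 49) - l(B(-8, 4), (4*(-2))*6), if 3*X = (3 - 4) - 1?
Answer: -12814/183 ≈ -70.022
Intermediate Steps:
X = -2/3 (X = ((3 - 4) - 1)/3 = (-1 - 1)/3 = (1/3)*(-2) = -2/3 ≈ -0.66667)
B(Q, s) = -2/3
l(n, y) = 9 + 2*n/(-13 + y) (l(n, y) = 9 + (n + n)/(y - 13) = 9 + (2*n)/(-13 + y) = 9 + 2*n/(-13 + y))
T(-7, 49) - l(B(-8, 4), (4*(-2))*6) = (-68 - 1*(-7)) - (-117 + 2*(-2/3) + 9*((4*(-2))*6))/(-13 + (4*(-2))*6) = (-68 + 7) - (-117 - 4/3 + 9*(-8*6))/(-13 - 8*6) = -61 - (-117 - 4/3 + 9*(-48))/(-13 - 48) = -61 - (-117 - 4/3 - 432)/(-61) = -61 - (-1)*(-1651)/(61*3) = -61 - 1*1651/183 = -61 - 1651/183 = -12814/183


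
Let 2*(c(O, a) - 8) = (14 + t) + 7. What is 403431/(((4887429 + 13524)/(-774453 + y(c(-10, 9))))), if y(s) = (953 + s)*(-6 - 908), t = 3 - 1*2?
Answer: -223616558697/1633651 ≈ -1.3688e+5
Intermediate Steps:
t = 1 (t = 3 - 2 = 1)
c(O, a) = 19 (c(O, a) = 8 + ((14 + 1) + 7)/2 = 8 + (15 + 7)/2 = 8 + (1/2)*22 = 8 + 11 = 19)
y(s) = -871042 - 914*s (y(s) = (953 + s)*(-914) = -871042 - 914*s)
403431/(((4887429 + 13524)/(-774453 + y(c(-10, 9))))) = 403431/(((4887429 + 13524)/(-774453 + (-871042 - 914*19)))) = 403431/((4900953/(-774453 + (-871042 - 17366)))) = 403431/((4900953/(-774453 - 888408))) = 403431/((4900953/(-1662861))) = 403431/((4900953*(-1/1662861))) = 403431/(-1633651/554287) = 403431*(-554287/1633651) = -223616558697/1633651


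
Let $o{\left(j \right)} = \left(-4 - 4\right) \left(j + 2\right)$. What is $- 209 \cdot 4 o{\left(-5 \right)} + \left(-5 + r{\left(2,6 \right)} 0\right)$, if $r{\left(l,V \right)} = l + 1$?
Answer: $-20069$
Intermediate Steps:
$o{\left(j \right)} = -16 - 8 j$ ($o{\left(j \right)} = - 8 \left(2 + j\right) = -16 - 8 j$)
$r{\left(l,V \right)} = 1 + l$
$- 209 \cdot 4 o{\left(-5 \right)} + \left(-5 + r{\left(2,6 \right)} 0\right) = - 209 \cdot 4 \left(-16 - -40\right) - \left(5 - \left(1 + 2\right) 0\right) = - 209 \cdot 4 \left(-16 + 40\right) + \left(-5 + 3 \cdot 0\right) = - 209 \cdot 4 \cdot 24 + \left(-5 + 0\right) = \left(-209\right) 96 - 5 = -20064 - 5 = -20069$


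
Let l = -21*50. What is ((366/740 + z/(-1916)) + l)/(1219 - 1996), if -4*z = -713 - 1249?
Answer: 248065619/183610280 ≈ 1.3510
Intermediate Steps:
z = 981/2 (z = -(-713 - 1249)/4 = -¼*(-1962) = 981/2 ≈ 490.50)
l = -1050
((366/740 + z/(-1916)) + l)/(1219 - 1996) = ((366/740 + (981/2)/(-1916)) - 1050)/(1219 - 1996) = ((366*(1/740) + (981/2)*(-1/1916)) - 1050)/(-777) = ((183/370 - 981/3832) - 1050)*(-1/777) = (169143/708920 - 1050)*(-1/777) = -744196857/708920*(-1/777) = 248065619/183610280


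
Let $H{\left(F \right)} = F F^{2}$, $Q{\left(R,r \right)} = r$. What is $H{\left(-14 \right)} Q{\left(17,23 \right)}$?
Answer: $-63112$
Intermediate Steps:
$H{\left(F \right)} = F^{3}$
$H{\left(-14 \right)} Q{\left(17,23 \right)} = \left(-14\right)^{3} \cdot 23 = \left(-2744\right) 23 = -63112$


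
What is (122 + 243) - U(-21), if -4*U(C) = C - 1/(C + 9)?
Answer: 17269/48 ≈ 359.77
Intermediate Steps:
U(C) = -C/4 + 1/(4*(9 + C)) (U(C) = -(C - 1/(C + 9))/4 = -(C - 1/(9 + C))/4 = -C/4 + 1/(4*(9 + C)))
(122 + 243) - U(-21) = (122 + 243) - (1 - 1*(-21)² - 9*(-21))/(4*(9 - 21)) = 365 - (1 - 1*441 + 189)/(4*(-12)) = 365 - (-1)*(1 - 441 + 189)/(4*12) = 365 - (-1)*(-251)/(4*12) = 365 - 1*251/48 = 365 - 251/48 = 17269/48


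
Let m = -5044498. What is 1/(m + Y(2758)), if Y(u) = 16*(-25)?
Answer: -1/5044898 ≈ -1.9822e-7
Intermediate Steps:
Y(u) = -400
1/(m + Y(2758)) = 1/(-5044498 - 400) = 1/(-5044898) = -1/5044898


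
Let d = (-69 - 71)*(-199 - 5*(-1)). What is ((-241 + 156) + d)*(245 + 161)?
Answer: 10992450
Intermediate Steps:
d = 27160 (d = -140*(-199 + 5) = -140*(-194) = 27160)
((-241 + 156) + d)*(245 + 161) = ((-241 + 156) + 27160)*(245 + 161) = (-85 + 27160)*406 = 27075*406 = 10992450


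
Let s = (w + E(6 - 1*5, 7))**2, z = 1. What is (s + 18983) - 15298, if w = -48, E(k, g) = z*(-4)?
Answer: 6389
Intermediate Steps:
E(k, g) = -4 (E(k, g) = 1*(-4) = -4)
s = 2704 (s = (-48 - 4)**2 = (-52)**2 = 2704)
(s + 18983) - 15298 = (2704 + 18983) - 15298 = 21687 - 15298 = 6389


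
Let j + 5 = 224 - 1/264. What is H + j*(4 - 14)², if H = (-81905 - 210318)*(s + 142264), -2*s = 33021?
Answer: -1212685423319/33 ≈ -3.6748e+10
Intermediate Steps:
s = -33021/2 (s = -½*33021 = -33021/2 ≈ -16511.)
j = 57815/264 (j = -5 + (224 - 1/264) = -5 + 59135/264 = 57815/264 ≈ 219.00)
H = -73496130061/2 (H = (-81905 - 210318)*(-33021/2 + 142264) = -292223*251507/2 = -73496130061/2 ≈ -3.6748e+10)
H + j*(4 - 14)² = -73496130061/2 + 57815*(4 - 14)²/264 = -73496130061/2 + (57815/264)*(-10)² = -73496130061/2 + (57815/264)*100 = -73496130061/2 + 1445375/66 = -1212685423319/33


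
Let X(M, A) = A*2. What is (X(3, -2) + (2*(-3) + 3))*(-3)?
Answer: 21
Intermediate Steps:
X(M, A) = 2*A
(X(3, -2) + (2*(-3) + 3))*(-3) = (2*(-2) + (2*(-3) + 3))*(-3) = (-4 + (-6 + 3))*(-3) = (-4 - 3)*(-3) = -7*(-3) = 21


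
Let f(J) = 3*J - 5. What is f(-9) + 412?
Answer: 380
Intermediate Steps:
f(J) = -5 + 3*J
f(-9) + 412 = (-5 + 3*(-9)) + 412 = (-5 - 27) + 412 = -32 + 412 = 380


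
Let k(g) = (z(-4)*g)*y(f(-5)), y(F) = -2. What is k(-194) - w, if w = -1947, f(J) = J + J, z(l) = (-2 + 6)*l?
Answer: -4261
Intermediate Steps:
z(l) = 4*l
f(J) = 2*J
k(g) = 32*g (k(g) = ((4*(-4))*g)*(-2) = -16*g*(-2) = 32*g)
k(-194) - w = 32*(-194) - 1*(-1947) = -6208 + 1947 = -4261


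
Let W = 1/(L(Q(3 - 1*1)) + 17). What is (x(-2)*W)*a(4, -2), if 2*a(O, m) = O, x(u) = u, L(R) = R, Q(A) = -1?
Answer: -¼ ≈ -0.25000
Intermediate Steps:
W = 1/16 (W = 1/(-1 + 17) = 1/16 ≈ 0.062500)
a(O, m) = O/2
(x(-2)*W)*a(4, -2) = (-2*1/16)*((½)*4) = -⅛*2 = -¼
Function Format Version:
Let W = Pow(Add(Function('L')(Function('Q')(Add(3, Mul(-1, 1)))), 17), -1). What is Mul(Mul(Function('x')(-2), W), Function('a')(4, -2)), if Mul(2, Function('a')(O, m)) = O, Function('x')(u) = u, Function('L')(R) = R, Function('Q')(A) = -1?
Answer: Rational(-1, 4) ≈ -0.25000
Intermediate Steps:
W = Rational(1, 16) (W = Pow(Add(-1, 17), -1) = Pow(16, -1) = Rational(1, 16) ≈ 0.062500)
Function('a')(O, m) = Mul(Rational(1, 2), O)
Mul(Mul(Function('x')(-2), W), Function('a')(4, -2)) = Mul(Mul(-2, Rational(1, 16)), Mul(Rational(1, 2), 4)) = Mul(Rational(-1, 8), 2) = Rational(-1, 4)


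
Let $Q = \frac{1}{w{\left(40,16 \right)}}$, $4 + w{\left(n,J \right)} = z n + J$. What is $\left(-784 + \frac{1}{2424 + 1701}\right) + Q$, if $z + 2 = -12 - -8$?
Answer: $- \frac{81928433}{104500} \approx -784.0$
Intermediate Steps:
$z = -6$ ($z = -2 - 4 = -6$)
$w{\left(n,J \right)} = -4 + J - 6 n$ ($w{\left(n,J \right)} = -4 + \left(- 6 n + J\right) = -4 + \left(J - 6 n\right) = -4 + J - 6 n$)
$Q = - \frac{1}{228}$ ($Q = \frac{1}{-4 + 16 - 240} = \frac{1}{-228} = - \frac{1}{228} \approx -0.004386$)
$\left(-784 + \frac{1}{2424 + 1701}\right) + Q = \left(-784 + \frac{1}{2424 + 1701}\right) - \frac{1}{228} = \left(-784 + \frac{1}{4125}\right) - \frac{1}{228} = - \frac{3233999}{4125} - \frac{1}{228} = - \frac{81928433}{104500}$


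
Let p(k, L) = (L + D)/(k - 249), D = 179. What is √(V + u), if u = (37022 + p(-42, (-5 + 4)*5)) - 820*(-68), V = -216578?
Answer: I*√1164802190/97 ≈ 351.85*I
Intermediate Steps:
p(k, L) = (179 + L)/(-249 + k) (p(k, L) = (L + 179)/(k - 249) = (179 + L)/(-249 + k))
u = 8999796/97 (u = (37022 + (179 + (-5 + 4)*5)/(-249 - 42)) - 820*(-68) = (37022 + (179 - 1*5)/(-291)) + 55760 = (37022 - (179 - 5)/291) + 55760 = (37022 - 1/291*174) + 55760 = (37022 - 58/97) + 55760 = 3591076/97 + 55760 = 8999796/97 ≈ 92781.)
√(V + u) = √(-216578 + 8999796/97) = √(-12008270/97) = I*√1164802190/97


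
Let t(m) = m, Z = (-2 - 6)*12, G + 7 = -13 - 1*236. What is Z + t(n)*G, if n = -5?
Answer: 1184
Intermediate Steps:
G = -256 (G = -7 + (-13 - 1*236) = -7 + (-13 - 236) = -7 - 249 = -256)
Z = -96 (Z = -8*12 = -96)
Z + t(n)*G = -96 - 5*(-256) = -96 + 1280 = 1184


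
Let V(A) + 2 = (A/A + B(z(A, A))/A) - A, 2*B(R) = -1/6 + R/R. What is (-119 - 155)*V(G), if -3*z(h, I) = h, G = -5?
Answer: -6439/6 ≈ -1073.2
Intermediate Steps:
z(h, I) = -h/3
B(R) = 5/12 (B(R) = (-1/6 + R/R)/2 = (-1*⅙ + 1)/2 = (-⅙ + 1)/2 = (½)*(⅚) = 5/12)
V(A) = -1 - A + 5/(12*A) (V(A) = -2 + ((A/A + 5/(12*A)) - A) = -2 + ((1 + 5/(12*A)) - A) = -2 + (1 - A + 5/(12*A)) = -1 - A + 5/(12*A))
(-119 - 155)*V(G) = (-119 - 155)*(-1 - 1*(-5) + (5/12)/(-5)) = -274*(-1 + 5 + (5/12)*(-⅕)) = -274*(-1 + 5 - 1/12) = -274*47/12 = -6439/6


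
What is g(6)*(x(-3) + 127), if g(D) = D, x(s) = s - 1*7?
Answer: 702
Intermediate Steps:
x(s) = -7 + s (x(s) = s - 7 = -7 + s)
g(6)*(x(-3) + 127) = 6*((-7 - 3) + 127) = 6*(-10 + 127) = 6*117 = 702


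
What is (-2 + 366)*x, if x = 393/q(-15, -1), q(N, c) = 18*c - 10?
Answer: -5109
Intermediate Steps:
q(N, c) = -10 + 18*c
x = -393/28 (x = 393/(-10 + 18*(-1)) = 393/(-10 - 18) = 393/(-28) = 393*(-1/28) = -393/28 ≈ -14.036)
(-2 + 366)*x = (-2 + 366)*(-393/28) = 364*(-393/28) = -5109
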